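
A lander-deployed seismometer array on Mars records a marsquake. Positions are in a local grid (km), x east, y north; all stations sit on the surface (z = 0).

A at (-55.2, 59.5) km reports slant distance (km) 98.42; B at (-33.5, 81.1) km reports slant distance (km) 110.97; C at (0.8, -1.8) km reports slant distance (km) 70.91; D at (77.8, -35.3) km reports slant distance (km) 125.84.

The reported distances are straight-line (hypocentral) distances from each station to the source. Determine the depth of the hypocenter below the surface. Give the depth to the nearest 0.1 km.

Each station gives a sphere (x−x_i)² + (y−y_i)² + z² = d_i² (stations at z=0).
Subtracting the A sphere from B and C: z² cancels, leaving linear equations in x and y:
43.4 x + 43.2 y = -1515.67
112.0 x − 122.6 y = -1925.14
Solving: x ≈ -26.477, y ≈ -8.485 km (keep extra digits for the depth step; rounded: -26.5, -8.5).
Then from the A sphere: z² = 98.42² − (x + 55.2)² − (y − 59.5)² with x = -26.477, y = -8.485, so z ≈ 65.112 ≈ 65.1 km.

65.1 km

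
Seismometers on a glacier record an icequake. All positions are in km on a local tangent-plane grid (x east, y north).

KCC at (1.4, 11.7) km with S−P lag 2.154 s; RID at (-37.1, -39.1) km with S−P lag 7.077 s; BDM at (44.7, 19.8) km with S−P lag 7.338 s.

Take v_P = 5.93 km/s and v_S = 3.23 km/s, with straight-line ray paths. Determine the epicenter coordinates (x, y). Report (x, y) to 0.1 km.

Distance from S−P lag: d = Δt · v_P v_S / (v_P − v_S) = Δt · (5.93·3.23)/(5.93−3.23) ≈ 7.0940·Δt.
So d_KCC = 15.28, d_RID = 50.20, d_BDM = 52.06 km.
Circle about each station: (x − 1.4)² + (y − 11.7)² = 15.28²; (x + 37.1)² + (y + 39.1)² = 50.20²; (x − 44.7)² + (y − 19.8)² = 52.06².
Subtracting the KCC equation from the RID and BDM equations removes the quadratic terms:
-77.0 x − 101.6 y = 479.81
86.6 x + 16.2 y = -225.49
Solving the 2×2 system: x ≈ -2.0, y ≈ -3.2 km.
Check against KCC (with the unrounded x, y): √((x − 1.4)²+(y − 11.7)²) = 15.29 ≈ 15.28 km. ✓

-2.0 km east, -3.2 km north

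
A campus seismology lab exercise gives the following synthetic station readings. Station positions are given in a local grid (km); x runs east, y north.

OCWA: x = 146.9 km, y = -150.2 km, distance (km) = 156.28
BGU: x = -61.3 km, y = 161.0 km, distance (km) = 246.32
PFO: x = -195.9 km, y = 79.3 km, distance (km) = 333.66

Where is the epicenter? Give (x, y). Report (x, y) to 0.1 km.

Circle about each station: (x − 146.9)² + (y + 150.2)² = 156.28²; (x + 61.3)² + (y − 161.0)² = 246.32²; (x + 195.9)² + (y − 79.3)² = 333.66².
Subtracting the OCWA equation from the BGU and PFO equations removes the quadratic terms:
-416.4 x + 622.4 y = -50711.06
-685.6 x + 459.0 y = -86379.91
Solving the 2×2 system: x ≈ 129.4, y ≈ 5.1 km.
Check against OCWA (with the unrounded x, y): √((x − 146.9)²+(y + 150.2)²) = 156.28 ≈ 156.28 km. ✓

(129.4, 5.1)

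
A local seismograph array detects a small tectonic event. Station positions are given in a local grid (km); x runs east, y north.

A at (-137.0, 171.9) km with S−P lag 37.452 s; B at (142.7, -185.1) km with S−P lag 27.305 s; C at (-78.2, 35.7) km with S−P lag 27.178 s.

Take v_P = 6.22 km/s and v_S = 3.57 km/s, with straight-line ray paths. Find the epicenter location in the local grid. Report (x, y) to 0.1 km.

(149.4, 43.6)

Distance from S−P lag: d = Δt · v_P v_S / (v_P − v_S) = Δt · (6.22·3.57)/(6.22−3.57) ≈ 8.3794·Δt.
So d_A = 313.83, d_B = 228.80, d_C = 227.74 km.
Circle about each station: (x + 137.0)² + (y − 171.9)² = 313.83²; (x − 142.7)² + (y + 185.1)² = 228.80²; (x + 78.2)² + (y − 35.7)² = 227.74².
Subtracting pairs of circle equations eliminates x²+y² and gives linear equations (the radical axes):
559.4 x − 714.0 y = 52446.52
117.6 x − 272.4 y = 5694.88
Solving the 2×2 system: x ≈ 149.4, y ≈ 43.6 km.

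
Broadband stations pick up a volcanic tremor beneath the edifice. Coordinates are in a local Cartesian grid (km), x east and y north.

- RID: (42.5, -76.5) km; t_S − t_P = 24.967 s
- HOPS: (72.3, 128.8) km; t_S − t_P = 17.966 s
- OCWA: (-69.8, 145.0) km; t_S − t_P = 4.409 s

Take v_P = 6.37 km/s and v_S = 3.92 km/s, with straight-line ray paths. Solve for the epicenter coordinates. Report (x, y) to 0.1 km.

(-110.8, 126.6)

Distance from S−P lag: d = Δt · v_P v_S / (v_P − v_S) = Δt · (6.37·3.92)/(6.37−3.92) ≈ 10.1920·Δt.
So d_RID = 254.46, d_HOPS = 183.11, d_OCWA = 44.94 km.
Circle about each station: (x − 42.5)² + (y + 76.5)² = 254.46²; (x − 72.3)² + (y − 128.8)² = 183.11²; (x + 69.8)² + (y − 145.0)² = 44.94².
Subtracting pairs of circle equations eliminates x²+y² and gives linear equations (the radical axes):
59.6 x + 410.6 y = 45378.85
-224.6 x + 443.0 y = 80968.83
Solving the 2×2 system: x ≈ -110.8, y ≈ 126.6 km.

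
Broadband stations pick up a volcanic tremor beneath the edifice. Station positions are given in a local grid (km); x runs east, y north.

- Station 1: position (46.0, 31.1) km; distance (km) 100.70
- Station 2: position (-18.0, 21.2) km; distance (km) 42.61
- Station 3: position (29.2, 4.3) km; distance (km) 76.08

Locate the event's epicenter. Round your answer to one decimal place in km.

(-45.2, -11.6)

Circle about each station: (x − 46.0)² + (y − 31.1)² = 100.70²; (x + 18.0)² + (y − 21.2)² = 42.61²; (x − 29.2)² + (y − 4.3)² = 76.08².
Subtracting pairs of circle equations eliminates x²+y² and gives linear equations (the radical axes):
-128.0 x − 19.8 y = 6015.11
-33.6 x − 53.6 y = 2140.24
Solving the 2×2 system: x ≈ -45.2, y ≈ -11.6 km.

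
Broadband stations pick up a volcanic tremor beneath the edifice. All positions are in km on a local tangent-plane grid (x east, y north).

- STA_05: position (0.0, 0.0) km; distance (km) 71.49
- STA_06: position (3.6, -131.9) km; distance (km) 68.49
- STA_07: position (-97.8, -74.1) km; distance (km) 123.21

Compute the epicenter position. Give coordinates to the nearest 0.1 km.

Circle about each station: x² + y² = 71.49²; (x − 3.6)² + (y + 131.9)² = 68.49²; (x + 97.8)² + (y + 74.1)² = 123.21².
Subtracting the STA_05 equation from the STA_06 and STA_07 equations removes the quadratic terms:
7.2 x − 263.8 y = 17830.51
-195.6 x − 148.2 y = 4985.77
Solving the 2×2 system: x ≈ 25.2, y ≈ -66.9 km.

x ≈ 25.2 km, y ≈ -66.9 km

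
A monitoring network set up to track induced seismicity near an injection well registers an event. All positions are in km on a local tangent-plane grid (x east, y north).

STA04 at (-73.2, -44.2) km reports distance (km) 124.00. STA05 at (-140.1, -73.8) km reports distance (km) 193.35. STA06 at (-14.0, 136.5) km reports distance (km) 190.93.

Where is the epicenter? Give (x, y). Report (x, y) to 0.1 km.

x ≈ 50.8 km, y ≈ -43.1 km

Circle about each station: (x + 73.2)² + (y + 44.2)² = 124.00²; (x + 140.1)² + (y + 73.8)² = 193.35²; (x + 14.0)² + (y − 136.5)² = 190.93².
Subtracting the STA04 equation from the STA05 and STA06 equations removes the quadratic terms:
-133.8 x − 59.2 y = -4245.65
118.4 x + 361.4 y = -9561.89
Solving the 2×2 system: x ≈ 50.8, y ≈ -43.1 km.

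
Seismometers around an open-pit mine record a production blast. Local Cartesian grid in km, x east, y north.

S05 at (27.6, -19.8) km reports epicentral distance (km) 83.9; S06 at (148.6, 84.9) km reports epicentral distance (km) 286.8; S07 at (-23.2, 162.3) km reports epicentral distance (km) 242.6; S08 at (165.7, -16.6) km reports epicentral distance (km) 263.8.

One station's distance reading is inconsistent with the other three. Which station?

S05

Solve using three stations at a time. Using S06, S07, S08 (subtract circle equations pairwise → linear system) gives (x, y) ≈ (-92.8, -70.3).
Distances from that point to each station vs reported:
  S05: calculated 130.6 vs reported 83.9 → residual 46.7 km
  S06: calculated 287.0 vs reported 286.8 → residual 0.2 km
  S07: calculated 242.8 vs reported 242.6 → residual 0.2 km
  S08: calculated 264.0 vs reported 263.8 → residual 0.2 km
S06, S07, S08 are mutually consistent (residuals ≈ 0); S05 is off by 46.7 km.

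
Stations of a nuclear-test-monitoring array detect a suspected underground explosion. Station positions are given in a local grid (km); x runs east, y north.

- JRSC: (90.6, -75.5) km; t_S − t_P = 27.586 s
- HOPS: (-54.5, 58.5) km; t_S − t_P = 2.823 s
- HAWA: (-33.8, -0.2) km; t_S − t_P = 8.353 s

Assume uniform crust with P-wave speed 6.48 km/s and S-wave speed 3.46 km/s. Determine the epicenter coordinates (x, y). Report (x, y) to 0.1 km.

Distance from S−P lag: d = Δt · v_P v_S / (v_P − v_S) = Δt · (6.48·3.46)/(6.48−3.46) ≈ 7.4241·Δt.
So d_JRSC = 204.80, d_HOPS = 20.96, d_HAWA = 62.01 km.
Circle about each station: (x − 90.6)² + (y + 75.5)² = 204.80²; (x + 54.5)² + (y − 58.5)² = 20.96²; (x + 33.8)² + (y + 0.2)² = 62.01².
Subtracting the JRSC equation from the HOPS and HAWA equations removes the quadratic terms:
-290.2 x + 268.0 y = 33987.61
-248.8 x + 150.6 y = 25331.67
Solving the 2×2 system: x ≈ -72.7, y ≈ 48.1 km.

(-72.7, 48.1)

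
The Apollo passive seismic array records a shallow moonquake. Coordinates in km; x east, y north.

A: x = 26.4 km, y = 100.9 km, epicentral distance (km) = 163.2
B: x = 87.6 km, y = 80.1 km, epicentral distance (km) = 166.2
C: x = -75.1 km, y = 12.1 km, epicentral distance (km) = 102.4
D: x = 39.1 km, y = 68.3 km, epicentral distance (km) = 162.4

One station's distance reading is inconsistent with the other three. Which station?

D

Solve using three stations at a time. Using A, B, C (subtract circle equations pairwise → linear system) gives (x, y) ≈ (-2.2, -59.8).
Distances from that point to each station vs reported:
  A: calculated 163.2 vs reported 163.2 → residual 0.0 km
  B: calculated 166.2 vs reported 166.2 → residual 0.0 km
  C: calculated 102.4 vs reported 102.4 → residual 0.0 km
  D: calculated 134.6 vs reported 162.4 → residual 27.8 km
A, B, C are mutually consistent (residuals ≈ 0); D is off by 27.8 km.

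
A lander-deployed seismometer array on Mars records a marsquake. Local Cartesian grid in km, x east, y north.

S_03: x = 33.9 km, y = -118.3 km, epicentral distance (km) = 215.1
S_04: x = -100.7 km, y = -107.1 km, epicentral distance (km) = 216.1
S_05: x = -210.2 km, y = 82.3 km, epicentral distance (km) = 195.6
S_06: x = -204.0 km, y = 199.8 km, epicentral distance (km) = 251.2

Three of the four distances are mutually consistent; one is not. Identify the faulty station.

Solve using three stations at a time. Using S_03, S_04, S_05 (subtract circle equations pairwise → linear system) gives (x, y) ≈ (-14.8, 91.2).
Distances from that point to each station vs reported:
  S_03: calculated 215.1 vs reported 215.1 → residual 0.0 km
  S_04: calculated 216.1 vs reported 216.1 → residual 0.0 km
  S_05: calculated 195.6 vs reported 195.6 → residual 0.0 km
  S_06: calculated 218.1 vs reported 251.2 → residual 33.1 km
S_03, S_04, S_05 are mutually consistent (residuals ≈ 0); S_06 is off by 33.1 km.

S_06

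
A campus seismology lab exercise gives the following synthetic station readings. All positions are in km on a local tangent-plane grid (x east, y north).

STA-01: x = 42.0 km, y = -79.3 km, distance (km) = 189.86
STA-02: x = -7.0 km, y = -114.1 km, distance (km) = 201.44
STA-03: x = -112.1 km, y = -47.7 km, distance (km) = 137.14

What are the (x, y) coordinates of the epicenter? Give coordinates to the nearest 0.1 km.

(-61.6, 79.8)

Circle about each station: (x − 42.0)² + (y + 79.3)² = 189.86²; (x + 7.0)² + (y + 114.1)² = 201.44²; (x + 112.1)² + (y + 47.7)² = 137.14².
Subtracting the STA-01 equation from the STA-02 and STA-03 equations removes the quadratic terms:
-98.0 x − 69.6 y = 484.07
-308.2 x + 63.2 y = 24028.65
Solving the 2×2 system: x ≈ -61.6, y ≈ 79.8 km.
Check against STA-01 (with the unrounded x, y): √((x − 42.0)²+(y + 79.3)²) = 189.85 ≈ 189.86 km. ✓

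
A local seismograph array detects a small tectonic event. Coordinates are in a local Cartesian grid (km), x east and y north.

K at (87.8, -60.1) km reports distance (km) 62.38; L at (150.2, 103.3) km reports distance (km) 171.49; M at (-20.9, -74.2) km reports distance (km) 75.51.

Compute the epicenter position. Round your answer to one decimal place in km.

(36.3, -24.9)

Circle about each station: (x − 87.8)² + (y + 60.1)² = 62.38²; (x − 150.2)² + (y − 103.3)² = 171.49²; (x + 20.9)² + (y + 74.2)² = 75.51².
Subtracting pairs of circle equations eliminates x²+y² and gives linear equations (the radical axes):
124.8 x + 326.8 y = -3607.48
-217.4 x − 28.2 y = -7188.90
Solving the 2×2 system: x ≈ 36.3, y ≈ -24.9 km.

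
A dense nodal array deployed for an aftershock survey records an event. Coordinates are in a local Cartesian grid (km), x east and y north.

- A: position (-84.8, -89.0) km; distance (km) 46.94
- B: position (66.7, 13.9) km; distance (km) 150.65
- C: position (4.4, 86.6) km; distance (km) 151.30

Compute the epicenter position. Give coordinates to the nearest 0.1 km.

Circle about each station: (x + 84.8)² + (y + 89.0)² = 46.94²; (x − 66.7)² + (y − 13.9)² = 150.65²; (x − 4.4)² + (y − 86.6)² = 151.30².
Subtracting the A equation from the B and C equations removes the quadratic terms:
303.0 x + 205.8 y = -30962.00
178.4 x + 351.2 y = -28281.45
Solving the 2×2 system: x ≈ -72.5, y ≈ -43.7 km.

(-72.5, -43.7)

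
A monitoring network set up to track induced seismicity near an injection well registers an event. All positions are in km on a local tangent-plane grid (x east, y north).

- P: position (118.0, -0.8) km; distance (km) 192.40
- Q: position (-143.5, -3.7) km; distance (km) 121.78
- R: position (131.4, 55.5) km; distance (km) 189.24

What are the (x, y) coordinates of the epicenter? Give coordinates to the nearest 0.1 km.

Circle about each station: (x − 118.0)² + (y + 0.8)² = 192.40²; (x + 143.5)² + (y + 3.7)² = 121.78²; (x − 131.4)² + (y − 55.5)² = 189.24².
Subtracting pairs of circle equations eliminates x²+y² and gives linear equations (the radical axes):
-523.0 x − 5.8 y = 28868.69
26.8 x + 112.6 y = 7627.55
Solving the 2×2 system: x ≈ -56.1, y ≈ 81.1 km.

(-56.1, 81.1)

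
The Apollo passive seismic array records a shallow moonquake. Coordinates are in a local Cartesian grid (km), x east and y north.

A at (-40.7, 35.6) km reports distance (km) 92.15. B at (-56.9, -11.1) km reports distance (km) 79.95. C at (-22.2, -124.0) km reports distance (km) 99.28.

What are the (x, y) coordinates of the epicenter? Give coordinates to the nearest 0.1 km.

Circle about each station: (x + 40.7)² + (y − 35.6)² = 92.15²; (x + 56.9)² + (y + 11.1)² = 79.95²; (x + 22.2)² + (y + 124.0)² = 99.28².
Subtracting the A equation from the B and C equations removes the quadratic terms:
-32.4 x − 93.4 y = 2536.59
37.0 x − 319.2 y = 11580.09
Solving the 2×2 system: x ≈ 19.7, y ≈ -34.0 km.
Check against A (with the unrounded x, y): √((x + 40.7)²+(y − 35.6)²) = 92.15 ≈ 92.15 km. ✓

(19.7, -34.0)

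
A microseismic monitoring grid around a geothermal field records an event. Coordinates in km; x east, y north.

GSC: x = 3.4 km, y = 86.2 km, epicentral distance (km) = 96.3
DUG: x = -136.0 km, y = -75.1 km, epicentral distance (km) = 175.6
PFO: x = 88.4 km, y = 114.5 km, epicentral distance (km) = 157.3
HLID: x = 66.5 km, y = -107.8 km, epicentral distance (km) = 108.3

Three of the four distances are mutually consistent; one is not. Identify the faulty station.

PFO

Solve using three stations at a time. Using GSC, DUG, HLID (subtract circle equations pairwise → linear system) gives (x, y) ≈ (26.0, -7.4).
Distances from that point to each station vs reported:
  GSC: calculated 96.3 vs reported 96.3 → residual 0.0 km
  DUG: calculated 175.6 vs reported 175.6 → residual 0.0 km
  PFO: calculated 136.9 vs reported 157.3 → residual 20.4 km
  HLID: calculated 108.3 vs reported 108.3 → residual 0.0 km
GSC, DUG, HLID are mutually consistent (residuals ≈ 0); PFO is off by 20.4 km.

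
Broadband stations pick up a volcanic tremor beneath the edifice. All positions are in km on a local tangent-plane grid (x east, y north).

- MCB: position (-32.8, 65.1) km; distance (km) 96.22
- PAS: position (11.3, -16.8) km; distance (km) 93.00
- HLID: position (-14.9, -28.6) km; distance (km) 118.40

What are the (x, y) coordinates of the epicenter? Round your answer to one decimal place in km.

Circle about each station: (x + 32.8)² + (y − 65.1)² = 96.22²; (x − 11.3)² + (y + 16.8)² = 93.00²; (x + 14.9)² + (y + 28.6)² = 118.40².
Subtracting the MCB equation from the PAS and HLID equations removes the quadratic terms:
88.2 x − 163.8 y = -4294.63
35.8 x − 187.4 y = -9034.15
Solving the 2×2 system: x ≈ 63.3, y ≈ 60.3 km.
Check against MCB (with the unrounded x, y): √((x + 32.8)²+(y − 65.1)²) = 96.21 ≈ 96.22 km. ✓

x ≈ 63.3 km, y ≈ 60.3 km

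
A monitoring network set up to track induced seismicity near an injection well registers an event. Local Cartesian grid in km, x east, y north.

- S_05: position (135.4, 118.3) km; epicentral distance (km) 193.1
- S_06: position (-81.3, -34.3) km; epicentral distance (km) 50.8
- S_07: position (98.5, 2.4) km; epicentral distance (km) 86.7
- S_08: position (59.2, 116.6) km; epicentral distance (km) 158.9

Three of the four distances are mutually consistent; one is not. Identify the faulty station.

Solve using three stations at a time. Using S_05, S_07, S_08 (subtract circle equations pairwise → linear system) gives (x, y) ≈ (21.8, -37.8).
Distances from that point to each station vs reported:
  S_05: calculated 193.1 vs reported 193.1 → residual 0.0 km
  S_06: calculated 103.1 vs reported 50.8 → residual 52.3 km
  S_07: calculated 86.6 vs reported 86.7 → residual 0.1 km
  S_08: calculated 158.9 vs reported 158.9 → residual 0.0 km
S_05, S_07, S_08 are mutually consistent (residuals ≈ 0); S_06 is off by 52.3 km.

S_06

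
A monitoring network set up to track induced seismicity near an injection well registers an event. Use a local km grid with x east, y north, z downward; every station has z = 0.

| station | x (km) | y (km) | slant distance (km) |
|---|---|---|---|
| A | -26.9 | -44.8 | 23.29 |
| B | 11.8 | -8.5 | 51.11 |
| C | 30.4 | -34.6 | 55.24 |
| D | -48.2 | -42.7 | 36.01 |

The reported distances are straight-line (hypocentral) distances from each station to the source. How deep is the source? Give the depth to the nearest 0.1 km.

Each station gives a sphere (x−x_i)² + (y−y_i)² + z² = d_i² (stations at z=0).
Subtracting the A sphere from B and C: z² cancels, leaving linear equations in x and y:
77.4 x + 72.6 y = -4588.97
114.6 x + 20.4 y = -3118.36
Solving: x ≈ -19.697, y ≈ -42.210 km (keep extra digits for the depth step; rounded: -19.7, -42.2).
Then from the A sphere: z² = 23.29² − (x + 26.9)² − (y + 44.8)² with x = -19.697, y = -42.210, so z ≈ 21.996 ≈ 22.0 km.

22.0 km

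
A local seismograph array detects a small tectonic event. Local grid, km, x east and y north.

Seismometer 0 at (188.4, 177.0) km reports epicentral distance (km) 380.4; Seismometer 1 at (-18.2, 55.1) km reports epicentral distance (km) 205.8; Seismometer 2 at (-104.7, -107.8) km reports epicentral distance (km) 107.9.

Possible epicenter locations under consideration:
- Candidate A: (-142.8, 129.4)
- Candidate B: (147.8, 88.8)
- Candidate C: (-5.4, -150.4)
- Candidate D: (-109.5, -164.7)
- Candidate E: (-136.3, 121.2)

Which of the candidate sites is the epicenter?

For each candidate, compare |candidate − station| to the reported distance:
Candidate A: residuals Seismometer 0 45.8, Seismometer 1 60.7, Seismometer 2 132.3 → max 132.3 km
Candidate B: residuals Seismometer 0 283.3, Seismometer 1 36.4, Seismometer 2 212.1 → max 283.3 km
Candidate C: residuals Seismometer 0 0.1, Seismometer 1 0.1, Seismometer 2 0.2 → max 0.2 km
Candidate D: residuals Seismometer 0 72.9, Seismometer 1 32.2, Seismometer 2 50.8 → max 72.9 km
Candidate E: residuals Seismometer 0 50.9, Seismometer 1 70.5, Seismometer 2 123.3 → max 123.3 km
Only Candidate C has all residuals ≈ 0.

Candidate C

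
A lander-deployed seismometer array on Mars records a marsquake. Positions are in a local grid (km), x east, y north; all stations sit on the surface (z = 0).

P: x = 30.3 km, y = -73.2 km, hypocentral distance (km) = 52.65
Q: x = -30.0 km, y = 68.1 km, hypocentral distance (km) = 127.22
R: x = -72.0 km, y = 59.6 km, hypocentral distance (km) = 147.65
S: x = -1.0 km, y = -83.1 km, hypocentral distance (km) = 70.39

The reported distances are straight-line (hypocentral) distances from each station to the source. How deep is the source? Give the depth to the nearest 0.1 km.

Each station gives a sphere (x−x_i)² + (y−y_i)² + z² = d_i² (stations at z=0).
Subtracting the P sphere from Q and R: z² cancels, leaving linear equations in x and y:
-120.6 x + 282.6 y = -14151.63
-204.6 x + 265.6 y = -16568.67
Solving: x ≈ 35.816, y ≈ -34.792 km (keep extra digits for the depth step; rounded: 35.8, -34.8).
Then from the P sphere: z² = 52.65² − (x − 30.3)² − (y + 73.2)² with x = 35.816, y = -34.792, so z ≈ 35.587 ≈ 35.6 km.

35.6 km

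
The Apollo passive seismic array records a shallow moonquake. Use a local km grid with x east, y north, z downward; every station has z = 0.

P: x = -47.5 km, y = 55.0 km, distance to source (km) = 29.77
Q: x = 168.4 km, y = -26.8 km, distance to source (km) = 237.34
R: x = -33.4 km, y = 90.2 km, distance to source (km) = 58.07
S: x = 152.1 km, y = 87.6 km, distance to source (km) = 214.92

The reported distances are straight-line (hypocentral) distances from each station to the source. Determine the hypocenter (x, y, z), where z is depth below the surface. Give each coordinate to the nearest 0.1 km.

x ≈ -56.7 km, y ≈ 43.8 km, depth ≈ 26.0 km

Each station gives a sphere (x−x_i)² + (y−y_i)² + z² = d_i² (stations at z=0).
Subtracting the P sphere from Q and R: z² cancels, leaving linear equations in x and y:
431.8 x − 163.6 y = -31648.47
28.2 x + 70.4 y = 1484.48
Solving: x ≈ -56.700, y ≈ 43.799 km (keep extra digits for the depth step; rounded: -56.7, 43.8).
Then from the P sphere: z² = 29.77² − (x + 47.5)² − (y − 55.0)² with x = -56.700, y = 43.799, so z ≈ 26.003 ≈ 26.0 km.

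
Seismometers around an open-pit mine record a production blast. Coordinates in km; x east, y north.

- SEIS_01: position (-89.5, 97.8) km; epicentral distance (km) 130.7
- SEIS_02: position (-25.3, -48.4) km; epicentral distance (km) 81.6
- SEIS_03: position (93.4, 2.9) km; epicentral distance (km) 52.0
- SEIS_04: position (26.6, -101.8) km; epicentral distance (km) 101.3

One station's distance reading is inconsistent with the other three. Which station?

Solve using three stations at a time. Using SEIS_02, SEIS_03, SEIS_04 (subtract circle equations pairwise → linear system) gives (x, y) ≈ (41.6, -1.6).
Distances from that point to each station vs reported:
  SEIS_01: calculated 164.5 vs reported 130.7 → residual 33.8 km
  SEIS_02: calculated 81.6 vs reported 81.6 → residual 0.0 km
  SEIS_03: calculated 52.0 vs reported 52.0 → residual 0.0 km
  SEIS_04: calculated 101.3 vs reported 101.3 → residual 0.0 km
SEIS_02, SEIS_03, SEIS_04 are mutually consistent (residuals ≈ 0); SEIS_01 is off by 33.8 km.

SEIS_01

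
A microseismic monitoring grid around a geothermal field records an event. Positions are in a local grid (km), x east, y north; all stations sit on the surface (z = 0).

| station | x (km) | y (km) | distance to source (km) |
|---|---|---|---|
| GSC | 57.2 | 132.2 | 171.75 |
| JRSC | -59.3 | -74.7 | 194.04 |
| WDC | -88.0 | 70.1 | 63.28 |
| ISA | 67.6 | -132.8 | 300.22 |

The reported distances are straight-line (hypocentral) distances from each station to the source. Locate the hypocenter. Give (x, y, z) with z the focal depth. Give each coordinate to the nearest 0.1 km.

x ≈ -105.9 km, y ≈ 107.5 km, depth ≈ 47.8 km

Each station gives a sphere (x−x_i)² + (y−y_i)² + z² = d_i² (stations at z=0).
Subtracting the GSC sphere from JRSC and WDC: z² cancels, leaving linear equations in x and y:
-233.0 x − 413.8 y = -19805.56
-290.4 x − 124.2 y = 17403.03
Solving: x ≈ -105.901, y ≈ 107.493 km (keep extra digits for the depth step; rounded: -105.9, 107.5).
Then from the GSC sphere: z² = 171.75² − (x − 57.2)² − (y − 132.2)² with x = -105.901, y = 107.493, so z ≈ 47.809 ≈ 47.8 km.
Check against ISA (with the unrounded solution): distance 300.21 ≈ 300.22 km. ✓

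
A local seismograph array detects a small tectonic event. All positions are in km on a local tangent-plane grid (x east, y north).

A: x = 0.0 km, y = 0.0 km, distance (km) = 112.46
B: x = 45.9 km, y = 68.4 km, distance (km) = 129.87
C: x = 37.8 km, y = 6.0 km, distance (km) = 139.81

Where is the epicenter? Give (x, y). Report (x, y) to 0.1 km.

Circle about each station: x² + y² = 112.46²; (x − 45.9)² + (y − 68.4)² = 129.87²; (x − 37.8)² + (y − 6.0)² = 139.81².
Subtracting pairs of circle equations eliminates x²+y² and gives linear equations (the radical axes):
91.8 x + 136.8 y = 2566.40
75.6 x + 12.0 y = -5434.74
Solving the 2×2 system: x ≈ -83.8, y ≈ 75.0 km.
Check against A (with the unrounded x, y): √(x²+y²) = 112.45 ≈ 112.46 km. ✓

-83.8 km east, 75.0 km north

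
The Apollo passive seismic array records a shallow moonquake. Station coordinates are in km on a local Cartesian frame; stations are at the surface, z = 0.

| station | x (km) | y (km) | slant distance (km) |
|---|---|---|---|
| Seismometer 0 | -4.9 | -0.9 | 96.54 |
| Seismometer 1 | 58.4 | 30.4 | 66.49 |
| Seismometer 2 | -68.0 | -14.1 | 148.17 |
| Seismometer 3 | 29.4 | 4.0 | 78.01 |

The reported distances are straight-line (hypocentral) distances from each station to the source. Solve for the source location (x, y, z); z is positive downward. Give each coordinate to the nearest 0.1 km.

(54.3, 37.3, 66.0)

Each station gives a sphere (x−x_i)² + (y−y_i)² + z² = d_i² (stations at z=0).
Subtracting the Seismometer 0 sphere from Seismometer 1 and Seismometer 2: z² cancels, leaving linear equations in x and y:
126.6 x + 62.6 y = 9208.95
-126.2 x − 26.4 y = -7836.39
Solving: x ≈ 54.289, y ≈ 37.316 km (keep extra digits for the depth step; rounded: 54.3, 37.3).
Then from the Seismometer 0 sphere: z² = 96.54² − (x + 4.9)² − (y + 0.9)² with x = 54.289, y = 37.316, so z ≈ 66.001 ≈ 66.0 km.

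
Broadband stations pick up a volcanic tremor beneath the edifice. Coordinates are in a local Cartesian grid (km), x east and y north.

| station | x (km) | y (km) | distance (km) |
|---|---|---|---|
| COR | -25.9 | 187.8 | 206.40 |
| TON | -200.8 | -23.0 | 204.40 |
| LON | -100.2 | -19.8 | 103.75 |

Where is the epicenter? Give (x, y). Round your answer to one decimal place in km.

3.5 km east, -16.5 km north

Circle about each station: (x + 25.9)² + (y − 187.8)² = 206.40²; (x + 200.8)² + (y + 23.0)² = 204.40²; (x + 100.2)² + (y + 19.8)² = 103.75².
Subtracting the COR equation from the TON and LON equations removes the quadratic terms:
-349.8 x − 421.6 y = 5731.59
-148.6 x − 415.2 y = 6329.33
Solving the 2×2 system: x ≈ 3.5, y ≈ -16.5 km.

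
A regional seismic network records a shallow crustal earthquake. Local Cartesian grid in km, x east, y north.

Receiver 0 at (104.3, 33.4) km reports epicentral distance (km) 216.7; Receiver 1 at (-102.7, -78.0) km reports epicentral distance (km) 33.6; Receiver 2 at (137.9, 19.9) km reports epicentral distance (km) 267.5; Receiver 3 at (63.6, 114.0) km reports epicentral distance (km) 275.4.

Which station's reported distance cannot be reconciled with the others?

Solve using three stations at a time. Using Receiver 1, Receiver 2, Receiver 3 (subtract circle equations pairwise → linear system) gives (x, y) ≈ (-95.5, -110.8).
Distances from that point to each station vs reported:
  Receiver 0: calculated 246.4 vs reported 216.7 → residual 29.7 km
  Receiver 1: calculated 33.6 vs reported 33.6 → residual 0.0 km
  Receiver 2: calculated 267.5 vs reported 267.5 → residual 0.0 km
  Receiver 3: calculated 275.4 vs reported 275.4 → residual 0.0 km
Receiver 1, Receiver 2, Receiver 3 are mutually consistent (residuals ≈ 0); Receiver 0 is off by 29.7 km.

Receiver 0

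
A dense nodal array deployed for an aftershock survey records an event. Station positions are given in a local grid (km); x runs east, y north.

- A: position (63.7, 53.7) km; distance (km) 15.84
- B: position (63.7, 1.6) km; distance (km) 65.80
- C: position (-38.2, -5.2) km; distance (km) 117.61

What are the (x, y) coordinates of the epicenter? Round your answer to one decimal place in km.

x ≈ 54.8 km, y ≈ 66.8 km

Circle about each station: (x − 63.7)² + (y − 53.7)² = 15.84²; (x − 63.7)² + (y − 1.6)² = 65.80²; (x + 38.2)² + (y + 5.2)² = 117.61².
Subtracting pairs of circle equations eliminates x²+y² and gives linear equations (the radical axes):
0.0 x − 104.2 y = -6959.86
-203.8 x − 117.8 y = -19036.31
Solving the 2×2 system: x ≈ 54.8, y ≈ 66.8 km.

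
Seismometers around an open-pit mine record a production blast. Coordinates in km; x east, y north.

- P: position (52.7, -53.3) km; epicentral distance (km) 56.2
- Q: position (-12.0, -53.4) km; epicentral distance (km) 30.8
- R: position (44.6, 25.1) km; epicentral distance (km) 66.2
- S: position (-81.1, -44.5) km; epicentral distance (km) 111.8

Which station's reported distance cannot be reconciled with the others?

Solve using three stations at a time. Using P, Q, R (subtract circle equations pairwise → linear system) gives (x, y) ≈ (3.2, -26.6).
Distances from that point to each station vs reported:
  P: calculated 56.2 vs reported 56.2 → residual 0.0 km
  Q: calculated 30.8 vs reported 30.8 → residual 0.0 km
  R: calculated 66.2 vs reported 66.2 → residual 0.0 km
  S: calculated 86.2 vs reported 111.8 → residual 25.6 km
P, Q, R are mutually consistent (residuals ≈ 0); S is off by 25.6 km.

S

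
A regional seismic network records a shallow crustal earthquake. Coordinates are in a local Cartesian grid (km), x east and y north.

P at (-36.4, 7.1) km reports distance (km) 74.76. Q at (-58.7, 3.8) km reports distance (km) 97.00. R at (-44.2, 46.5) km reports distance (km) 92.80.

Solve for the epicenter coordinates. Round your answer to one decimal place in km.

38.3 km east, 4.0 km north

Circle about each station: (x + 36.4)² + (y − 7.1)² = 74.76²; (x + 58.7)² + (y − 3.8)² = 97.00²; (x + 44.2)² + (y − 46.5)² = 92.80².
Subtracting pairs of circle equations eliminates x²+y² and gives linear equations (the radical axes):
-44.6 x − 6.6 y = -1735.18
-15.6 x + 78.8 y = -282.26
Solving the 2×2 system: x ≈ 38.3, y ≈ 4.0 km.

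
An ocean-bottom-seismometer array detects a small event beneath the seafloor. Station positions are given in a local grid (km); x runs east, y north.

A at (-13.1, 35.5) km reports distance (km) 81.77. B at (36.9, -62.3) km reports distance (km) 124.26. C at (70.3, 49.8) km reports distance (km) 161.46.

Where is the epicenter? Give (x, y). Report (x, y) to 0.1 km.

x ≈ -77.8 km, y ≈ -14.5 km

Circle about each station: (x + 13.1)² + (y − 35.5)² = 81.77²; (x − 36.9)² + (y + 62.3)² = 124.26²; (x − 70.3)² + (y − 49.8)² = 161.46².
Subtracting the A equation from the B and C equations removes the quadratic terms:
100.0 x − 195.6 y = -4943.17
166.8 x + 28.6 y = -13392.73
Solving the 2×2 system: x ≈ -77.8, y ≈ -14.5 km.
Check against A (with the unrounded x, y): √((x + 13.1)²+(y − 35.5)²) = 81.78 ≈ 81.77 km. ✓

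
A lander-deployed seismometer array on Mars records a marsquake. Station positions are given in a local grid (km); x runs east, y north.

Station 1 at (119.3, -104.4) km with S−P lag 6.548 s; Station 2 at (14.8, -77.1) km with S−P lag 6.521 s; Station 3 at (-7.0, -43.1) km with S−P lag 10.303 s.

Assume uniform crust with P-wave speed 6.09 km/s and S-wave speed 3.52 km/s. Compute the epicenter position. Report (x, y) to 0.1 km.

(68.8, -83.6)

Distance from S−P lag: d = Δt · v_P v_S / (v_P − v_S) = Δt · (6.09·3.52)/(6.09−3.52) ≈ 8.3412·Δt.
So d_Station 1 = 54.62, d_Station 2 = 54.39, d_Station 3 = 85.94 km.
Circle about each station: (x − 119.3)² + (y + 104.4)² = 54.62²; (x − 14.8)² + (y + 77.1)² = 54.39²; (x + 7.0)² + (y + 43.1)² = 85.94².
Subtracting pairs of circle equations eliminates x²+y² and gives linear equations (the radical axes):
-209.0 x + 54.6 y = -18943.33
-252.6 x + 122.6 y = -27627.58
Solving the 2×2 system: x ≈ 68.8, y ≈ -83.6 km.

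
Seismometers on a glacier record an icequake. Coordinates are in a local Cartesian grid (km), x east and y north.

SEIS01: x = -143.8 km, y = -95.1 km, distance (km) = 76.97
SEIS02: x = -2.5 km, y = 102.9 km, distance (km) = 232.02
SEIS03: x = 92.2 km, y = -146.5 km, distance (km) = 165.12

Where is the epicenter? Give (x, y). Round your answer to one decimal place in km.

-70.6 km east, -118.9 km north

Circle about each station: (x + 143.8)² + (y + 95.1)² = 76.97²; (x + 2.5)² + (y − 102.9)² = 232.02²; (x − 92.2)² + (y + 146.5)² = 165.12².
Subtracting the SEIS01 equation from the SEIS02 and SEIS03 equations removes the quadratic terms:
282.6 x + 396.0 y = -67036.69
472.0 x − 102.8 y = -21099.59
Solving the 2×2 system: x ≈ -70.6, y ≈ -118.9 km.
Check against SEIS01 (with the unrounded x, y): √((x + 143.8)²+(y + 95.1)²) = 76.97 ≈ 76.97 km. ✓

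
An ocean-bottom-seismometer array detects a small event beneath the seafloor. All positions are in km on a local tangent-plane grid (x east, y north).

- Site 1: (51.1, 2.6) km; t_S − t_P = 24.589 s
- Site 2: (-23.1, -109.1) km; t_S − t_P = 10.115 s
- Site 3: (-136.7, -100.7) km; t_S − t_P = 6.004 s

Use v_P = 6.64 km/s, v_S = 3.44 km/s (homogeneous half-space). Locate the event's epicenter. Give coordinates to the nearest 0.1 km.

Distance from S−P lag: d = Δt · v_P v_S / (v_P − v_S) = Δt · (6.64·3.44)/(6.64−3.44) ≈ 7.1380·Δt.
So d_Site 1 = 175.52, d_Site 2 = 72.20, d_Site 3 = 42.86 km.
Circle about each station: (x − 51.1)² + (y − 2.6)² = 175.52²; (x + 23.1)² + (y + 109.1)² = 72.20²; (x + 136.7)² + (y + 100.7)² = 42.86².
Subtracting the Site 1 equation from the Site 2 and Site 3 equations removes the quadratic terms:
-148.4 x − 223.4 y = 35412.88
-375.6 x − 206.6 y = 55179.70
Solving the 2×2 system: x ≈ -94.1, y ≈ -96.0 km.

-94.1 km east, -96.0 km north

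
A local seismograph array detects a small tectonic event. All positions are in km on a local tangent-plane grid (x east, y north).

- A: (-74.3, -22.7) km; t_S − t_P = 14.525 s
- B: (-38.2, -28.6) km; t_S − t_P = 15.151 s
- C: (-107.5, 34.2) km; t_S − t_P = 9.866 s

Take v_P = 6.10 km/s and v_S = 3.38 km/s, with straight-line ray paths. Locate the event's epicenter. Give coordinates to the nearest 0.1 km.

x ≈ -52.9 km, y ≈ 85.3 km

Distance from S−P lag: d = Δt · v_P v_S / (v_P − v_S) = Δt · (6.10·3.38)/(6.10−3.38) ≈ 7.5801·Δt.
So d_A = 110.10, d_B = 114.85, d_C = 74.79 km.
Circle about each station: (x + 74.3)² + (y + 22.7)² = 110.10²; (x + 38.2)² + (y + 28.6)² = 114.85²; (x + 107.5)² + (y − 34.2)² = 74.79².
Subtracting the A equation from the B and C equations removes the quadratic terms:
72.2 x − 11.8 y = -4827.09
-66.4 x + 113.8 y = 13218.58
Solving the 2×2 system: x ≈ -52.9, y ≈ 85.3 km.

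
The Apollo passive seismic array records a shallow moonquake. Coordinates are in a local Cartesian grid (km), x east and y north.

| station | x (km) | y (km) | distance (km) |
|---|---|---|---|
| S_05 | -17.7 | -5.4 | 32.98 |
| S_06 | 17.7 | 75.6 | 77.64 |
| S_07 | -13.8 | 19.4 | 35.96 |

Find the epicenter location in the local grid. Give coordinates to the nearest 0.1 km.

x ≈ 15.1 km, y ≈ -2.0 km

Circle about each station: (x + 17.7)² + (y + 5.4)² = 32.98²; (x − 17.7)² + (y − 75.6)² = 77.64²; (x + 13.8)² + (y − 19.4)² = 35.96².
Subtracting pairs of circle equations eliminates x²+y² and gives linear equations (the radical axes):
70.8 x + 162.0 y = 745.91
7.8 x + 49.6 y = 18.91
Solving the 2×2 system: x ≈ 15.1, y ≈ -2.0 km.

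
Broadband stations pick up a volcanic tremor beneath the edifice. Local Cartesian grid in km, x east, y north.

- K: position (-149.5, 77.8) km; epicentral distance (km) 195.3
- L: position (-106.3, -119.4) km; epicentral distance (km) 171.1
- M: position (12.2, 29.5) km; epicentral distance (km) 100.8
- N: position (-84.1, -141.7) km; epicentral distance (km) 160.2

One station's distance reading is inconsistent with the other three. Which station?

K

Solve using three stations at a time. Using L, M, N (subtract circle equations pairwise → linear system) gives (x, y) ≈ (55.0, -62.0).
Distances from that point to each station vs reported:
  K: calculated 247.7 vs reported 195.3 → residual 52.4 km
  L: calculated 171.2 vs reported 171.1 → residual 0.1 km
  M: calculated 101.0 vs reported 100.8 → residual 0.2 km
  N: calculated 160.3 vs reported 160.2 → residual 0.1 km
L, M, N are mutually consistent (residuals ≈ 0); K is off by 52.4 km.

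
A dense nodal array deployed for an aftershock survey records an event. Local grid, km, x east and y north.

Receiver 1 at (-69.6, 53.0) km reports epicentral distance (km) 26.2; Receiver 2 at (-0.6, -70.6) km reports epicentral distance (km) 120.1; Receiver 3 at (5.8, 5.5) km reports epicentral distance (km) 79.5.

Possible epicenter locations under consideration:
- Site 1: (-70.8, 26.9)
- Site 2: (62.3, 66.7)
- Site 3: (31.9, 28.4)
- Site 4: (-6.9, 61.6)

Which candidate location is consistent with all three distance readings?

Site 1

For each candidate, compare |candidate − station| to the reported distance:
Site 1: residuals Receiver 1 0.1, Receiver 2 0.0, Receiver 3 0.0 → max 0.1 km
Site 2: residuals Receiver 1 106.4, Receiver 2 30.9, Receiver 3 3.8 → max 106.4 km
Site 3: residuals Receiver 1 78.2, Receiver 2 15.9, Receiver 3 44.8 → max 78.2 km
Site 4: residuals Receiver 1 37.1, Receiver 2 12.3, Receiver 3 22.0 → max 37.1 km
Only Site 1 has all residuals ≈ 0.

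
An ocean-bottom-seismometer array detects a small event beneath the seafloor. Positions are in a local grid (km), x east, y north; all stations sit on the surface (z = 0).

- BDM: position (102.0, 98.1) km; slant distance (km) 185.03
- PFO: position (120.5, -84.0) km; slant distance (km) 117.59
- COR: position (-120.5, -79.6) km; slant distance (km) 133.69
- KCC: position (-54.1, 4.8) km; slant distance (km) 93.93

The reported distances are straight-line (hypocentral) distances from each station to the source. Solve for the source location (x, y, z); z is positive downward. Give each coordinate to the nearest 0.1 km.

x ≈ 8.8 km, y ≈ -59.4 km, depth ≈ 27.3 km

Each station gives a sphere (x−x_i)² + (y−y_i)² + z² = d_i² (stations at z=0).
Subtracting the BDM sphere from PFO and COR: z² cancels, leaving linear equations in x and y:
37.0 x − 364.2 y = 21957.33
-445.0 x − 355.4 y = 17191.88
Solving: x ≈ 8.802, y ≈ -59.395 km (keep extra digits for the depth step; rounded: 8.8, -59.4).
Then from the BDM sphere: z² = 185.03² − (x − 102.0)² − (y − 98.1)² with x = 8.802, y = -59.395, so z ≈ 27.305 ≈ 27.3 km.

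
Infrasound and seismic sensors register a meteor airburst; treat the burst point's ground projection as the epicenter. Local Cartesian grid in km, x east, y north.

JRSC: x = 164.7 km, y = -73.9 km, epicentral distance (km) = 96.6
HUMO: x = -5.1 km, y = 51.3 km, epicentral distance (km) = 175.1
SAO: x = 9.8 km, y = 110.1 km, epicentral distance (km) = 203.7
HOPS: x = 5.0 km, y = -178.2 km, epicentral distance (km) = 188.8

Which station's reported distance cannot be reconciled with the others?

JRSC

Solve using three stations at a time. Using HUMO, SAO, HOPS (subtract circle equations pairwise → linear system) gives (x, y) ≈ (140.4, -46.4).
Distances from that point to each station vs reported:
  JRSC: calculated 36.7 vs reported 96.6 → residual 59.9 km
  HUMO: calculated 175.3 vs reported 175.1 → residual 0.2 km
  SAO: calculated 203.8 vs reported 203.7 → residual 0.1 km
  HOPS: calculated 189.0 vs reported 188.8 → residual 0.2 km
HUMO, SAO, HOPS are mutually consistent (residuals ≈ 0); JRSC is off by 59.9 km.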